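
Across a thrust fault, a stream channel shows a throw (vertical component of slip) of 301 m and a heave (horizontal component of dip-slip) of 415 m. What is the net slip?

net slip = √(throw² + heave²) = √(301² + 415²) = 513 m

513 m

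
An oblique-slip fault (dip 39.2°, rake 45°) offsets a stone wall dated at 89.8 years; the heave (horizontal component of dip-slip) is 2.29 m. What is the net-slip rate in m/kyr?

46.5 m/kyr

dip-slip = heave / cos(dip) = 2.29 / cos(39.2°) = 2.955 m
net slip = dip-slip / sin(rake) = 2.955 / sin(45°) = 4.179 m
rate = 4.179 m / 89.8 years = 0.0465 m/yr = 46.5 m/kyr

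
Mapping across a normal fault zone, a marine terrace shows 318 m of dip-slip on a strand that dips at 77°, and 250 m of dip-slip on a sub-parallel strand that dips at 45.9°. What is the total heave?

246 m

heave_A = 318 × cos(77°) = 71.53 m
heave_B = 250 × cos(45.9°) = 174 m
total = 71.53 + 174 = 246 m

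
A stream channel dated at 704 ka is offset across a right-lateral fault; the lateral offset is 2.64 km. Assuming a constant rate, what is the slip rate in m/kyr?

rate = 2.64 km / 704 ka = 0.00375 m/yr = 3.75 m/kyr

3.75 m/kyr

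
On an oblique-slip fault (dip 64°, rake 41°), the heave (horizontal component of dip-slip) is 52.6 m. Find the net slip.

183 m

dip-slip = heave / cos(dip) = 52.6 / cos(64°) = 120 m
net slip = dip-slip / sin(rake) = 120 / sin(41°) = 183 m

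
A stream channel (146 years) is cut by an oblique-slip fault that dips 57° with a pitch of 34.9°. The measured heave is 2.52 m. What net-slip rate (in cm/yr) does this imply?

dip-slip = heave / cos(dip) = 2.52 / cos(57°) = 4.627 m
net slip = dip-slip / sin(rake) = 4.627 / sin(34.9°) = 8.087 m
rate = 8.087 m / 146 years = 0.0554 m/yr = 5.54 cm/yr

5.54 cm/yr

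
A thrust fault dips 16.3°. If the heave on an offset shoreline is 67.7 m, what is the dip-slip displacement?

dip-slip = heave / cos(dip) = 67.7 / cos(16.3°) = 70.5 m

70.5 m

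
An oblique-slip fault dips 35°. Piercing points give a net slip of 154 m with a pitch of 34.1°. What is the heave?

70.7 m

dip-slip = net slip × sin(rake) = 154 m × sin(34.1°) = 86.34 m
heave = dip-slip × cos(dip) = 86.34 × cos(35°) = 70.7 m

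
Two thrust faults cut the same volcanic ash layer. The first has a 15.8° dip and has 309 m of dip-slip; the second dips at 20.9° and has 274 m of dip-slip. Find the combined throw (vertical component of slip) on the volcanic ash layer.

throw_A = 309 × sin(15.8°) = 84.13 m
throw_B = 274 × sin(20.9°) = 97.75 m
total = 84.13 + 97.75 = 182 m

182 m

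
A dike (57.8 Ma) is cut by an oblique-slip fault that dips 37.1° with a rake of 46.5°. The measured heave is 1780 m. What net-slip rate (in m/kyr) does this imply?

0.0532 m/kyr

dip-slip = heave / cos(dip) = 1780 / cos(37.1°) = 2232 m
net slip = dip-slip / sin(rake) = 2232 / sin(46.5°) = 3077 m
rate = 3077 m / 57.8 Ma = 0.0000532 m/yr = 0.0532 m/kyr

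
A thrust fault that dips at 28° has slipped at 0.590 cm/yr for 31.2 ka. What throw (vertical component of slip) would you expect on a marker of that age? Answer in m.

dip-slip = rate × time = 0.590 cm/yr × 31.2 ka = 184.1 m
throw = dip-slip × sin(dip) = 184.1 × sin(28°) = 86.4 m

86.4 m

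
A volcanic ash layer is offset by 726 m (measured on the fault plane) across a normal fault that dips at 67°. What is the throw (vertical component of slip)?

throw = dip-slip × sin(dip) = 726 m × sin(67°) = 668 m

668 m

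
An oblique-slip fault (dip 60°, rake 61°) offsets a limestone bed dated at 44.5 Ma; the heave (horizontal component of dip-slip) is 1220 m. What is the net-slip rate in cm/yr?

dip-slip = heave / cos(dip) = 1220 / cos(60°) = 2440 m
net slip = dip-slip / sin(rake) = 2440 / sin(61°) = 2790 m
rate = 2790 m / 44.5 Ma = 0.0000627 m/yr = 0.00627 cm/yr

0.00627 cm/yr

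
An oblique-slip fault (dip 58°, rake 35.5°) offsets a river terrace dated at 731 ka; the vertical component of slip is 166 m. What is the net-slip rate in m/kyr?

0.461 m/kyr

dip-slip = throw / sin(dip) = 166 / sin(58°) = 195.7 m
net slip = dip-slip / sin(rake) = 195.7 / sin(35.5°) = 337.1 m
rate = 337.1 m / 731 ka = 0.000461 m/yr = 0.461 m/kyr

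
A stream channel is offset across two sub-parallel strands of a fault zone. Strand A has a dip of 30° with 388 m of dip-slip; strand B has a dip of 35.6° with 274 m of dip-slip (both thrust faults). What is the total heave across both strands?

heave_A = 388 × cos(30°) = 336 m
heave_B = 274 × cos(35.6°) = 222.8 m
total = 336 + 222.8 = 559 m

559 m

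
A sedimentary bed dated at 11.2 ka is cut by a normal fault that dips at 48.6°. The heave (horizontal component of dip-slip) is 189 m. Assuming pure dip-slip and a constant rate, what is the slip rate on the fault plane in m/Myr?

dip-slip = heave / cos(dip) = 189 m / cos(48.6°) = 285.8 m
rate = 285.8 m / 11.2 ka = 0.0255 m/yr = 25500 m/Myr

25500 m/Myr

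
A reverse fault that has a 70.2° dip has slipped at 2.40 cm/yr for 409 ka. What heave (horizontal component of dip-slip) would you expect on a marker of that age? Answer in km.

3.33 km

dip-slip = rate × time = 2.40 cm/yr × 409 ka = 9816 m
heave = dip-slip × cos(dip) = 9816 × cos(70.2°) = 3330 m = 3.33 km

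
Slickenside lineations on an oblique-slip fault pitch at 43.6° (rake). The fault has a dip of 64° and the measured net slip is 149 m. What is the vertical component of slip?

92.4 m

dip-slip = net slip × sin(rake) = 149 m × sin(43.6°) = 102.8 m
throw = dip-slip × sin(dip) = 102.8 × sin(64°) = 92.4 m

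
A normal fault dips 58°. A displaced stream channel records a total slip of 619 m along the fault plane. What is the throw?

throw = dip-slip × sin(dip) = 619 m × sin(58°) = 525 m

525 m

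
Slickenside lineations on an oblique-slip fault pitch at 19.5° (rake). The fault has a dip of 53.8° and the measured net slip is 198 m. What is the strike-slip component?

187 m

strike-slip = net slip × cos(rake) = 198 m × cos(19.5°) = 187 m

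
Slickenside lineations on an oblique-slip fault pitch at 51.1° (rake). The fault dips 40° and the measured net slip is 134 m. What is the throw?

dip-slip = net slip × sin(rake) = 134 m × sin(51.1°) = 104.3 m
throw = dip-slip × sin(dip) = 104.3 × sin(40°) = 67 m

67 m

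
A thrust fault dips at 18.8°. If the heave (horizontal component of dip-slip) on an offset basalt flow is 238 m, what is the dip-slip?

dip-slip = heave / cos(dip) = 238 / cos(18.8°) = 251 m

251 m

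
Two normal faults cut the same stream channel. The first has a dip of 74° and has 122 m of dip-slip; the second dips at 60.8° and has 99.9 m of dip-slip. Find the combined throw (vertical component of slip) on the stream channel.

204 m

throw_A = 122 × sin(74°) = 117.3 m
throw_B = 99.9 × sin(60.8°) = 87.20 m
total = 117.3 + 87.20 = 204 m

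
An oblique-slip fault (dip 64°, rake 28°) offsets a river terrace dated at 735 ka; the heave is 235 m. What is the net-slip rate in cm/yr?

0.155 cm/yr

dip-slip = heave / cos(dip) = 235 / cos(64°) = 536.1 m
net slip = dip-slip / sin(rake) = 536.1 / sin(28°) = 1142 m
rate = 1142 m / 735 ka = 0.00155 m/yr = 0.155 cm/yr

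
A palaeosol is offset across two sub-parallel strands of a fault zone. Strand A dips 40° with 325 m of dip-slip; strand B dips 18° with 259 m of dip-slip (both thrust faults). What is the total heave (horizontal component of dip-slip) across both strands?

495 m

heave_A = 325 × cos(40°) = 249 m
heave_B = 259 × cos(18°) = 246.3 m
total = 249 + 246.3 = 495 m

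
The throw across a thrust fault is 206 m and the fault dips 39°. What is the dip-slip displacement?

dip-slip = throw / sin(dip) = 206 / sin(39°) = 327 m

327 m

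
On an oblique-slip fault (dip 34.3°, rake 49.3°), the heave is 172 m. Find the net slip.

275 m

dip-slip = heave / cos(dip) = 172 / cos(34.3°) = 208.2 m
net slip = dip-slip / sin(rake) = 208.2 / sin(49.3°) = 275 m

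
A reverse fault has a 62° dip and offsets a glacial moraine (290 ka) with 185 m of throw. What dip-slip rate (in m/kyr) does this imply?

dip-slip = throw / sin(dip) = 185 m / sin(62°) = 209.5 m
rate = 209.5 m / 290 ka = 0.000723 m/yr = 0.723 m/kyr

0.723 m/kyr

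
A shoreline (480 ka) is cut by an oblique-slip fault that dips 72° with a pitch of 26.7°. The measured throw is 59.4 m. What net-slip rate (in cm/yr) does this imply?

dip-slip = throw / sin(dip) = 59.4 / sin(72°) = 62.46 m
net slip = dip-slip / sin(rake) = 62.46 / sin(26.7°) = 139 m
rate = 139 m / 480 ka = 0.000290 m/yr = 0.0290 cm/yr

0.0290 cm/yr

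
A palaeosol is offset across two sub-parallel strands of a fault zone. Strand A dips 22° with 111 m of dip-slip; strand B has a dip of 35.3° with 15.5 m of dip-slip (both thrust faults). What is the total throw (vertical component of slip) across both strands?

50.5 m

throw_A = 111 × sin(22°) = 41.58 m
throw_B = 15.5 × sin(35.3°) = 8.957 m
total = 41.58 + 8.957 = 50.5 m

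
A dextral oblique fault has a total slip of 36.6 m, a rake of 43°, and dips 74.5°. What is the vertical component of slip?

24.1 m

dip-slip = net slip × sin(rake) = 36.6 m × sin(43°) = 24.96 m
throw = dip-slip × sin(dip) = 24.96 × sin(74.5°) = 24.1 m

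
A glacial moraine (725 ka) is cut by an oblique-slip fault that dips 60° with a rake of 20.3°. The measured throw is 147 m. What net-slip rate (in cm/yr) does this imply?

0.0675 cm/yr

dip-slip = throw / sin(dip) = 147 / sin(60°) = 169.7 m
net slip = dip-slip / sin(rake) = 169.7 / sin(20.3°) = 489.3 m
rate = 489.3 m / 725 ka = 0.000675 m/yr = 0.0675 cm/yr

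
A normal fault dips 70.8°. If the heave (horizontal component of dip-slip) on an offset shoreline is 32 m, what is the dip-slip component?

97.3 m

dip-slip = heave / cos(dip) = 32 / cos(70.8°) = 97.3 m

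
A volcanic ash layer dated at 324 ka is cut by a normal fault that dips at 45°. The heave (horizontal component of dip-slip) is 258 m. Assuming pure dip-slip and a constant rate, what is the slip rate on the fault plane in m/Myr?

dip-slip = heave / cos(dip) = 258 m / cos(45°) = 364.9 m
rate = 364.9 m / 324 ka = 0.00113 m/yr = 1130 m/Myr

1130 m/Myr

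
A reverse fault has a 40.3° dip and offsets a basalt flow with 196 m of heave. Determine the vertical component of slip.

throw = heave × tan(dip) = 196 × tan(40.3°) = 166 m

166 m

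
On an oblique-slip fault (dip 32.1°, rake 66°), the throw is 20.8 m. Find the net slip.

42.8 m

dip-slip = throw / sin(dip) = 20.8 / sin(32.1°) = 39.14 m
net slip = dip-slip / sin(rake) = 39.14 / sin(66°) = 42.8 m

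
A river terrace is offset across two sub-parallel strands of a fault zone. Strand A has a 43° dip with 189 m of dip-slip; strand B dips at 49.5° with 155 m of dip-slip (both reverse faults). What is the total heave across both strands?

heave_A = 189 × cos(43°) = 138.2 m
heave_B = 155 × cos(49.5°) = 100.7 m
total = 138.2 + 100.7 = 239 m

239 m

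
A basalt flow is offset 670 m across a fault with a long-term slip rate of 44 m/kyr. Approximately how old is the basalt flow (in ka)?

age = offset / rate = 670 m / (44 m/kyr) = 15200 yr = 15.2 ka

15.2 ka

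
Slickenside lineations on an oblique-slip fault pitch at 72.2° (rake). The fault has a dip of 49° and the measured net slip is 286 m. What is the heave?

179 m

dip-slip = net slip × sin(rake) = 286 m × sin(72.2°) = 272.3 m
heave = dip-slip × cos(dip) = 272.3 × cos(49°) = 179 m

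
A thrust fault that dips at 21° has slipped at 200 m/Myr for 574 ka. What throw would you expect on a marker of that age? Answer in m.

dip-slip = rate × time = 200 m/Myr × 574 ka = 114.8 m
throw = dip-slip × sin(dip) = 114.8 × sin(21°) = 41.1 m

41.1 m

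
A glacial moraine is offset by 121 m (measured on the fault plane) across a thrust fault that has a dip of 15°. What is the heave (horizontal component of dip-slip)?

heave = dip-slip × cos(dip) = 121 m × cos(15°) = 117 m

117 m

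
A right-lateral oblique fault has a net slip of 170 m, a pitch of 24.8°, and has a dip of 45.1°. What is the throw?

dip-slip = net slip × sin(rake) = 170 m × sin(24.8°) = 71.31 m
throw = dip-slip × sin(dip) = 71.31 × sin(45.1°) = 50.5 m

50.5 m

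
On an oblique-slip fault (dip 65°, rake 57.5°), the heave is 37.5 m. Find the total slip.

dip-slip = heave / cos(dip) = 37.5 / cos(65°) = 88.73 m
net slip = dip-slip / sin(rake) = 88.73 / sin(57.5°) = 105 m

105 m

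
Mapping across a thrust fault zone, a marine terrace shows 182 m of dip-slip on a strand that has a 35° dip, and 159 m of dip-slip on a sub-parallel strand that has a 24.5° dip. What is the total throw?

throw_A = 182 × sin(35°) = 104.4 m
throw_B = 159 × sin(24.5°) = 65.94 m
total = 104.4 + 65.94 = 170 m

170 m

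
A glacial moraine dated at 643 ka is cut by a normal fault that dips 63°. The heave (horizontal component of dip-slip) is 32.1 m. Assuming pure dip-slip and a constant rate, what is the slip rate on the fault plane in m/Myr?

dip-slip = heave / cos(dip) = 32.1 m / cos(63°) = 70.71 m
rate = 70.71 m / 643 ka = 0.000110 m/yr = 110 m/Myr

110 m/Myr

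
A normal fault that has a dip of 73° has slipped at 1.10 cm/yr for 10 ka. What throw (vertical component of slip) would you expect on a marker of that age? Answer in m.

dip-slip = rate × time = 1.10 cm/yr × 10 ka = 110 m
throw = dip-slip × sin(dip) = 110 × sin(73°) = 105 m

105 m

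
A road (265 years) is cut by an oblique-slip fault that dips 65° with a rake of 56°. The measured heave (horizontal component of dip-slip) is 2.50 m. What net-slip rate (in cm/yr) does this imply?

dip-slip = heave / cos(dip) = 2.50 / cos(65°) = 5.916 m
net slip = dip-slip / sin(rake) = 5.916 / sin(56°) = 7.135 m
rate = 7.135 m / 265 years = 0.0269 m/yr = 2.69 cm/yr

2.69 cm/yr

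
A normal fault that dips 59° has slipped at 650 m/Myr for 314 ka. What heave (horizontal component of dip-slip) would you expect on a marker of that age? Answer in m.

dip-slip = rate × time = 650 m/Myr × 314 ka = 204.1 m
heave = dip-slip × cos(dip) = 204.1 × cos(59°) = 105 m

105 m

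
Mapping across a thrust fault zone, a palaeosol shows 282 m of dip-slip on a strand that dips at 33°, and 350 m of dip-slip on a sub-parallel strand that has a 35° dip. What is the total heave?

heave_A = 282 × cos(33°) = 236.5 m
heave_B = 350 × cos(35°) = 286.7 m
total = 236.5 + 286.7 = 523 m

523 m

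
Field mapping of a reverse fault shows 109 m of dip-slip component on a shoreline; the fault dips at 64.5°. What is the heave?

heave = dip-slip × cos(dip) = 109 m × cos(64.5°) = 46.9 m

46.9 m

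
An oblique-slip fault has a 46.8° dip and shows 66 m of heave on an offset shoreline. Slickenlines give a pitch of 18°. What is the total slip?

dip-slip = heave / cos(dip) = 66 / cos(46.8°) = 96.41 m
net slip = dip-slip / sin(rake) = 96.41 / sin(18°) = 312 m

312 m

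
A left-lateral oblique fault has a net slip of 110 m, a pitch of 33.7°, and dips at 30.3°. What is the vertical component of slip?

30.8 m

dip-slip = net slip × sin(rake) = 110 m × sin(33.7°) = 61.03 m
throw = dip-slip × sin(dip) = 61.03 × sin(30.3°) = 30.8 m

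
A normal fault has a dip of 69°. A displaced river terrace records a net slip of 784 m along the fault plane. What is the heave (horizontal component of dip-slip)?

heave = dip-slip × cos(dip) = 784 m × cos(69°) = 281 m

281 m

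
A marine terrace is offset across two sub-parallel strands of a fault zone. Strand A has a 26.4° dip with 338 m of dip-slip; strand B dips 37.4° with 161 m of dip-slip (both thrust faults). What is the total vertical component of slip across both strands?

248 m

throw_A = 338 × sin(26.4°) = 150.3 m
throw_B = 161 × sin(37.4°) = 97.79 m
total = 150.3 + 97.79 = 248 m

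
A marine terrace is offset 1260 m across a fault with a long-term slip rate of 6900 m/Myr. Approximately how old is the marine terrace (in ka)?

age = offset / rate = 1260 m / (6900 m/Myr) = 183000 yr = 183 ka

183 ka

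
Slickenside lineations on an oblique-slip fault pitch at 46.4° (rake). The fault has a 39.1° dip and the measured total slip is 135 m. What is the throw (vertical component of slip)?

61.7 m

dip-slip = net slip × sin(rake) = 135 m × sin(46.4°) = 97.76 m
throw = dip-slip × sin(dip) = 97.76 × sin(39.1°) = 61.7 m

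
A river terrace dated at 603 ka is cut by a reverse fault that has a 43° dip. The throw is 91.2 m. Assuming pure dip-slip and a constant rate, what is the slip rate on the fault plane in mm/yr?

dip-slip = throw / sin(dip) = 91.2 m / sin(43°) = 133.7 m
rate = 133.7 m / 603 ka = 0.000222 m/yr = 0.222 mm/yr

0.222 mm/yr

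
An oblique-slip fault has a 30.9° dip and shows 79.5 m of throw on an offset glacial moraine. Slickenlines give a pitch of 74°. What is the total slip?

161 m

dip-slip = throw / sin(dip) = 79.5 / sin(30.9°) = 154.8 m
net slip = dip-slip / sin(rake) = 154.8 / sin(74°) = 161 m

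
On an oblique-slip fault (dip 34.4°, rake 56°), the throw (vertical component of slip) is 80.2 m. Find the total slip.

dip-slip = throw / sin(dip) = 80.2 / sin(34.4°) = 142 m
net slip = dip-slip / sin(rake) = 142 / sin(56°) = 171 m

171 m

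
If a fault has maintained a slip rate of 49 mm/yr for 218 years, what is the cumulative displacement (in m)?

slip = rate × time = 49 mm/yr × 218 years = 10.7 m

10.7 m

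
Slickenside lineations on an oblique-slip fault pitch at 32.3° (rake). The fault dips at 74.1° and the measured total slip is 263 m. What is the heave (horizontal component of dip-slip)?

dip-slip = net slip × sin(rake) = 263 m × sin(32.3°) = 140.5 m
heave = dip-slip × cos(dip) = 140.5 × cos(74.1°) = 38.5 m

38.5 m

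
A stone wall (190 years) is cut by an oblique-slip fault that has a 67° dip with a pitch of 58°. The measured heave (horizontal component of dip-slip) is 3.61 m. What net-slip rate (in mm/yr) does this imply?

dip-slip = heave / cos(dip) = 3.61 / cos(67°) = 9.239 m
net slip = dip-slip / sin(rake) = 9.239 / sin(58°) = 10.89 m
rate = 10.89 m / 190 years = 0.0573 m/yr = 57.3 mm/yr

57.3 mm/yr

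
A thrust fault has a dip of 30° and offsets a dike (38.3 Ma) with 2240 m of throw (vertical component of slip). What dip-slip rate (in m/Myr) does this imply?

dip-slip = throw / sin(dip) = 2240 m / sin(30°) = 4480 m
rate = 4480 m / 38.3 Ma = 0.000117 m/yr = 117 m/Myr

117 m/Myr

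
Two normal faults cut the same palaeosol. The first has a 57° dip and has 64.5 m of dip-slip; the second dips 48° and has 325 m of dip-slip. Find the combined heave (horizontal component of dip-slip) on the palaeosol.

heave_A = 64.5 × cos(57°) = 35.13 m
heave_B = 325 × cos(48°) = 217.5 m
total = 35.13 + 217.5 = 253 m

253 m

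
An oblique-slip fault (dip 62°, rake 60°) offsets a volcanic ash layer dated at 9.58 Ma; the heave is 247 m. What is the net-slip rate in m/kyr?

0.0634 m/kyr

dip-slip = heave / cos(dip) = 247 / cos(62°) = 526.1 m
net slip = dip-slip / sin(rake) = 526.1 / sin(60°) = 607.5 m
rate = 607.5 m / 9.58 Ma = 0.0000634 m/yr = 0.0634 m/kyr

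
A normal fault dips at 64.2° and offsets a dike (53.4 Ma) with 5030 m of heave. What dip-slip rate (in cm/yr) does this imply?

dip-slip = heave / cos(dip) = 5030 m / cos(64.2°) = 11560 m
rate = 11560 m / 53.4 Ma = 0.000216 m/yr = 0.0216 cm/yr

0.0216 cm/yr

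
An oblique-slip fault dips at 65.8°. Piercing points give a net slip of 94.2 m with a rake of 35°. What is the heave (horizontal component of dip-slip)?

22.1 m

dip-slip = net slip × sin(rake) = 94.2 m × sin(35°) = 54.03 m
heave = dip-slip × cos(dip) = 54.03 × cos(65.8°) = 22.1 m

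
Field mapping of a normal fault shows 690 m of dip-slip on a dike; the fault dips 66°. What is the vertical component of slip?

630 m

throw = dip-slip × sin(dip) = 690 m × sin(66°) = 630 m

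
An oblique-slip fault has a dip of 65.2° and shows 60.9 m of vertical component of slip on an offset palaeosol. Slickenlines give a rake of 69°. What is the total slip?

dip-slip = throw / sin(dip) = 60.9 / sin(65.2°) = 67.09 m
net slip = dip-slip / sin(rake) = 67.09 / sin(69°) = 71.9 m

71.9 m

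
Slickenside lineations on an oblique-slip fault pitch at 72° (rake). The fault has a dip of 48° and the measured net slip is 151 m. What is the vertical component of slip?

dip-slip = net slip × sin(rake) = 151 m × sin(72°) = 143.6 m
throw = dip-slip × sin(dip) = 143.6 × sin(48°) = 107 m

107 m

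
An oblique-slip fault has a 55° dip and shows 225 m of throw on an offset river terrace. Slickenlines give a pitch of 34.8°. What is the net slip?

481 m

dip-slip = throw / sin(dip) = 225 / sin(55°) = 274.7 m
net slip = dip-slip / sin(rake) = 274.7 / sin(34.8°) = 481 m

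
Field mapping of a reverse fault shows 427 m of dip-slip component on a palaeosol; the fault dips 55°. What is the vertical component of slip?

350 m

throw = dip-slip × sin(dip) = 427 m × sin(55°) = 350 m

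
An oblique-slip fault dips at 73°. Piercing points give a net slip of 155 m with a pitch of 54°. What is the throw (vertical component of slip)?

dip-slip = net slip × sin(rake) = 155 m × sin(54°) = 125.4 m
throw = dip-slip × sin(dip) = 125.4 × sin(73°) = 120 m

120 m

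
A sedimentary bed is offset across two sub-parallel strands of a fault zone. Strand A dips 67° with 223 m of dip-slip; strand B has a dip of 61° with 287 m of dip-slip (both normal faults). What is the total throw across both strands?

throw_A = 223 × sin(67°) = 205.3 m
throw_B = 287 × sin(61°) = 251 m
total = 205.3 + 251 = 456 m

456 m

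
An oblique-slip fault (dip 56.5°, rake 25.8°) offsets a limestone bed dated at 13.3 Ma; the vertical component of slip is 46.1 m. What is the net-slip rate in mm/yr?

0.00955 mm/yr

dip-slip = throw / sin(dip) = 46.1 / sin(56.5°) = 55.28 m
net slip = dip-slip / sin(rake) = 55.28 / sin(25.8°) = 127 m
rate = 127 m / 13.3 Ma = 0.00000955 m/yr = 0.00955 mm/yr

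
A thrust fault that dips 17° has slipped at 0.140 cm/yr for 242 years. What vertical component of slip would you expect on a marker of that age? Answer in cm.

9.91 cm

dip-slip = rate × time = 0.140 cm/yr × 242 years = 0.3388 m
throw = dip-slip × sin(dip) = 0.3388 × sin(17°) = 0.0991 m = 9.91 cm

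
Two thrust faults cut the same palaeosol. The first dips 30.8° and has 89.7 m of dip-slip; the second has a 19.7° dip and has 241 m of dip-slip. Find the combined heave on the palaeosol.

heave_A = 89.7 × cos(30.8°) = 77.05 m
heave_B = 241 × cos(19.7°) = 226.9 m
total = 77.05 + 226.9 = 304 m

304 m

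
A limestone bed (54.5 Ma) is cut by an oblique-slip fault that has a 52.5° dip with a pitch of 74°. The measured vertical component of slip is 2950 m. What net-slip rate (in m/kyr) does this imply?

0.0710 m/kyr

dip-slip = throw / sin(dip) = 2950 / sin(52.5°) = 3718 m
net slip = dip-slip / sin(rake) = 3718 / sin(74°) = 3868 m
rate = 3868 m / 54.5 Ma = 0.0000710 m/yr = 0.0710 m/kyr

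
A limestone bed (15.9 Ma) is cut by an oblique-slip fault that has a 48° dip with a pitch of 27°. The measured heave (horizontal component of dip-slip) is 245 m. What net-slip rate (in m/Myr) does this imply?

50.7 m/Myr

dip-slip = heave / cos(dip) = 245 / cos(48°) = 366.1 m
net slip = dip-slip / sin(rake) = 366.1 / sin(27°) = 806.5 m
rate = 806.5 m / 15.9 Ma = 0.0000507 m/yr = 50.7 m/Myr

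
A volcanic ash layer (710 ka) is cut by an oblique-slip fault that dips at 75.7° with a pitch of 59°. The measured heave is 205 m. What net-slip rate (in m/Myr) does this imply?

dip-slip = heave / cos(dip) = 205 / cos(75.7°) = 830 m
net slip = dip-slip / sin(rake) = 830 / sin(59°) = 968.3 m
rate = 968.3 m / 710 ka = 0.00136 m/yr = 1360 m/Myr

1360 m/Myr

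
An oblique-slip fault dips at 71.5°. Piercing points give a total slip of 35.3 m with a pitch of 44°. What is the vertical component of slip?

dip-slip = net slip × sin(rake) = 35.3 m × sin(44°) = 24.52 m
throw = dip-slip × sin(dip) = 24.52 × sin(71.5°) = 23.3 m

23.3 m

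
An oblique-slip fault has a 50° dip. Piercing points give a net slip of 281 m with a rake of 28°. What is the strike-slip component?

strike-slip = net slip × cos(rake) = 281 m × cos(28°) = 248 m

248 m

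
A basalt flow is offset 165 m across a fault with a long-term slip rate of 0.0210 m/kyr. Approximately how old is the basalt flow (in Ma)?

7.86 Ma

age = offset / rate = 165 m / (0.0210 m/kyr) = 7.86e+06 yr = 7.86 Ma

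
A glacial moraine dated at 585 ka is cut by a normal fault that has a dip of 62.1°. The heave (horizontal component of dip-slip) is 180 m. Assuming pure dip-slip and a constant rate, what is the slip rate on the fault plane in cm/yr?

dip-slip = heave / cos(dip) = 180 m / cos(62.1°) = 384.7 m
rate = 384.7 m / 585 ka = 0.000658 m/yr = 0.0658 cm/yr

0.0658 cm/yr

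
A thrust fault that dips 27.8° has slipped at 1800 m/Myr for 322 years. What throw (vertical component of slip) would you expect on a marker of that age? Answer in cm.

dip-slip = rate × time = 1800 m/Myr × 322 years = 0.5796 m
throw = dip-slip × sin(dip) = 0.5796 × sin(27.8°) = 0.270 m = 27 cm

27 cm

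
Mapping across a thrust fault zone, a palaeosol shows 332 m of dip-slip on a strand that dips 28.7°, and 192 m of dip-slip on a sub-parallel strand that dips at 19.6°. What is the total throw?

throw_A = 332 × sin(28.7°) = 159.4 m
throw_B = 192 × sin(19.6°) = 64.41 m
total = 159.4 + 64.41 = 224 m

224 m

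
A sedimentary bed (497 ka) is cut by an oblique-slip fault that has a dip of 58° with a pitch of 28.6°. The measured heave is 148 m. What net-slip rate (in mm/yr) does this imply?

dip-slip = heave / cos(dip) = 148 / cos(58°) = 279.3 m
net slip = dip-slip / sin(rake) = 279.3 / sin(28.6°) = 583.4 m
rate = 583.4 m / 497 ka = 0.00117 m/yr = 1.17 mm/yr

1.17 mm/yr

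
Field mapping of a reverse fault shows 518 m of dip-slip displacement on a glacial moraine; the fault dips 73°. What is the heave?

151 m

heave = dip-slip × cos(dip) = 518 m × cos(73°) = 151 m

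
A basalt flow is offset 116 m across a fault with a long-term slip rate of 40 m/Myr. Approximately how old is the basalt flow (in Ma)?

age = offset / rate = 116 m / (40 m/Myr) = 2.9e+06 yr = 2.90 Ma

2.90 Ma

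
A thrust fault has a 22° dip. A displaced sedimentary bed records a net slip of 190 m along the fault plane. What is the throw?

71.2 m

throw = dip-slip × sin(dip) = 190 m × sin(22°) = 71.2 m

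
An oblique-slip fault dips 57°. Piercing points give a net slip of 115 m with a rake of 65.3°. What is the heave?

dip-slip = net slip × sin(rake) = 115 m × sin(65.3°) = 104.5 m
heave = dip-slip × cos(dip) = 104.5 × cos(57°) = 56.9 m

56.9 m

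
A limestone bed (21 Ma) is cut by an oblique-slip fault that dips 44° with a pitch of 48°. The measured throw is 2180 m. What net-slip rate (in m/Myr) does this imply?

201 m/Myr

dip-slip = throw / sin(dip) = 2180 / sin(44°) = 3138 m
net slip = dip-slip / sin(rake) = 3138 / sin(48°) = 4223 m
rate = 4223 m / 21 Ma = 0.000201 m/yr = 201 m/Myr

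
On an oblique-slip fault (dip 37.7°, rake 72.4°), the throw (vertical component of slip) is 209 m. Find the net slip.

dip-slip = throw / sin(dip) = 209 / sin(37.7°) = 341.8 m
net slip = dip-slip / sin(rake) = 341.8 / sin(72.4°) = 359 m

359 m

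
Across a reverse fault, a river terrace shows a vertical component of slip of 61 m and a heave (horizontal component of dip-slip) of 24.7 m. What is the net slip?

net slip = √(throw² + heave²) = √(61² + 24.7²) = 65.8 m

65.8 m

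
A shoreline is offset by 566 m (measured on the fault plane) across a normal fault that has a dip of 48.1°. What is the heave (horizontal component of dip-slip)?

heave = dip-slip × cos(dip) = 566 m × cos(48.1°) = 378 m

378 m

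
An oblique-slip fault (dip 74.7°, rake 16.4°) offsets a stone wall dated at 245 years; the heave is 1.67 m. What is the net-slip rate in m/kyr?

dip-slip = heave / cos(dip) = 1.67 / cos(74.7°) = 6.329 m
net slip = dip-slip / sin(rake) = 6.329 / sin(16.4°) = 22.42 m
rate = 22.42 m / 245 years = 0.0915 m/yr = 91.5 m/kyr

91.5 m/kyr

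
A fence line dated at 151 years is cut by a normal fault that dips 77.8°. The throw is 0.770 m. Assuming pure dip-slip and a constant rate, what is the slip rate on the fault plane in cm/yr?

0.522 cm/yr

dip-slip = throw / sin(dip) = 0.770 m / sin(77.8°) = 0.7878 m
rate = 0.7878 m / 151 years = 0.00522 m/yr = 0.522 cm/yr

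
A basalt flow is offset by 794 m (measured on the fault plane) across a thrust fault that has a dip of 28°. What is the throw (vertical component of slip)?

373 m

throw = dip-slip × sin(dip) = 794 m × sin(28°) = 373 m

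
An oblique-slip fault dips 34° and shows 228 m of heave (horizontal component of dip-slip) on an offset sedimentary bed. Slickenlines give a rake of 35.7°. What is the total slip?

471 m

dip-slip = heave / cos(dip) = 228 / cos(34°) = 275 m
net slip = dip-slip / sin(rake) = 275 / sin(35.7°) = 471 m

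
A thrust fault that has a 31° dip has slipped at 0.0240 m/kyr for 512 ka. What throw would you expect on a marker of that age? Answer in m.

dip-slip = rate × time = 0.0240 m/kyr × 512 ka = 12.29 m
throw = dip-slip × sin(dip) = 12.29 × sin(31°) = 6.33 m

6.33 m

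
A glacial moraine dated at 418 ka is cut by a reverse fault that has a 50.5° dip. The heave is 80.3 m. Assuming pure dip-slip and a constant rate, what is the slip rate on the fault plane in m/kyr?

dip-slip = heave / cos(dip) = 80.3 m / cos(50.5°) = 126.2 m
rate = 126.2 m / 418 ka = 0.000302 m/yr = 0.302 m/kyr

0.302 m/kyr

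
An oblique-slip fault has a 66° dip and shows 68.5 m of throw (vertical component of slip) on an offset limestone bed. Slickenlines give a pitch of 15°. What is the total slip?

290 m

dip-slip = throw / sin(dip) = 68.5 / sin(66°) = 74.98 m
net slip = dip-slip / sin(rake) = 74.98 / sin(15°) = 290 m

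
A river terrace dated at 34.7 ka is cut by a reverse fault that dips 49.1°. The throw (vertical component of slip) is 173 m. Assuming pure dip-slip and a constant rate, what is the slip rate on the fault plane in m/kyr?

6.60 m/kyr

dip-slip = throw / sin(dip) = 173 m / sin(49.1°) = 228.9 m
rate = 228.9 m / 34.7 ka = 0.00660 m/yr = 6.60 m/kyr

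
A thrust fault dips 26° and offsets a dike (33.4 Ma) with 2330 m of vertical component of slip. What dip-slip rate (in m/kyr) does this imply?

dip-slip = throw / sin(dip) = 2330 m / sin(26°) = 5315 m
rate = 5315 m / 33.4 Ma = 0.000159 m/yr = 0.159 m/kyr

0.159 m/kyr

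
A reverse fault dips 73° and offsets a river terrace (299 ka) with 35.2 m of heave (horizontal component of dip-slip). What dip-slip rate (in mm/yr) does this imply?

0.403 mm/yr

dip-slip = heave / cos(dip) = 35.2 m / cos(73°) = 120.4 m
rate = 120.4 m / 299 ka = 0.000403 m/yr = 0.403 mm/yr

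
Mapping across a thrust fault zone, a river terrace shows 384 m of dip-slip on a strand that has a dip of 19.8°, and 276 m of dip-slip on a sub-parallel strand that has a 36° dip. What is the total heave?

heave_A = 384 × cos(19.8°) = 361.3 m
heave_B = 276 × cos(36°) = 223.3 m
total = 361.3 + 223.3 = 585 m

585 m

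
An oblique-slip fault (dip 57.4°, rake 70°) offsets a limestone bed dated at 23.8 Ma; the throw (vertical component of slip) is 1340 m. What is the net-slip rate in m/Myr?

71.1 m/Myr

dip-slip = throw / sin(dip) = 1340 / sin(57.4°) = 1591 m
net slip = dip-slip / sin(rake) = 1591 / sin(70°) = 1693 m
rate = 1693 m / 23.8 Ma = 0.0000711 m/yr = 71.1 m/Myr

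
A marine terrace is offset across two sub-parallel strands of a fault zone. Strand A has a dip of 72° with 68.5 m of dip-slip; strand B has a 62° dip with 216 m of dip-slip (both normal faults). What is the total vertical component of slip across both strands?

throw_A = 68.5 × sin(72°) = 65.15 m
throw_B = 216 × sin(62°) = 190.7 m
total = 65.15 + 190.7 = 256 m

256 m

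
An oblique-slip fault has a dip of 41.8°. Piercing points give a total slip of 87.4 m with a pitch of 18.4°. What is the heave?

20.6 m

dip-slip = net slip × sin(rake) = 87.4 m × sin(18.4°) = 27.59 m
heave = dip-slip × cos(dip) = 27.59 × cos(41.8°) = 20.6 m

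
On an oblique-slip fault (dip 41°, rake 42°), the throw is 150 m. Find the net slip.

dip-slip = throw / sin(dip) = 150 / sin(41°) = 228.6 m
net slip = dip-slip / sin(rake) = 228.6 / sin(42°) = 342 m

342 m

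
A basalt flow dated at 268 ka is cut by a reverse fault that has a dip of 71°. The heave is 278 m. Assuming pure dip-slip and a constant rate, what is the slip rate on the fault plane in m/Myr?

3190 m/Myr

dip-slip = heave / cos(dip) = 278 m / cos(71°) = 853.9 m
rate = 853.9 m / 268 ka = 0.00319 m/yr = 3190 m/Myr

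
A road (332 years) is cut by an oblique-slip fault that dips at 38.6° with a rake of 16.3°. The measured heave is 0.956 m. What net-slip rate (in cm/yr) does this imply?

1.31 cm/yr

dip-slip = heave / cos(dip) = 0.956 / cos(38.6°) = 1.223 m
net slip = dip-slip / sin(rake) = 1.223 / sin(16.3°) = 4.358 m
rate = 4.358 m / 332 years = 0.0131 m/yr = 1.31 cm/yr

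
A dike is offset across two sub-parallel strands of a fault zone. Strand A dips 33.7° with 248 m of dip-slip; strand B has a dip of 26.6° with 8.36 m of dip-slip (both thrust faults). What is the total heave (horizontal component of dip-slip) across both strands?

heave_A = 248 × cos(33.7°) = 206.3 m
heave_B = 8.36 × cos(26.6°) = 7.475 m
total = 206.3 + 7.475 = 214 m

214 m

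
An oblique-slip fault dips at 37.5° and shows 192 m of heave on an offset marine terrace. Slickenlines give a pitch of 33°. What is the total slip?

dip-slip = heave / cos(dip) = 192 / cos(37.5°) = 242 m
net slip = dip-slip / sin(rake) = 242 / sin(33°) = 444 m

444 m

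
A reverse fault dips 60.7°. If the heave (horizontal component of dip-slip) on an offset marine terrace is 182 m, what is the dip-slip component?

372 m

dip-slip = heave / cos(dip) = 182 / cos(60.7°) = 372 m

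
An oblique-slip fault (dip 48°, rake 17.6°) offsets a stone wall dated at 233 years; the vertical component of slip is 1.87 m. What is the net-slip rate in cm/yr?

3.57 cm/yr

dip-slip = throw / sin(dip) = 1.87 / sin(48°) = 2.516 m
net slip = dip-slip / sin(rake) = 2.516 / sin(17.6°) = 8.322 m
rate = 8.322 m / 233 years = 0.0357 m/yr = 3.57 cm/yr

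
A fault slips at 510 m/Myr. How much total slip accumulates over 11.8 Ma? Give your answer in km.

slip = rate × time = 510 m/Myr × 11.8 Ma = 6020 m = 6.02 km

6.02 km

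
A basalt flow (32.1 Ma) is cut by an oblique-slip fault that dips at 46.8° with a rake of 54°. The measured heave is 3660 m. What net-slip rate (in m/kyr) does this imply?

0.206 m/kyr

dip-slip = heave / cos(dip) = 3660 / cos(46.8°) = 5347 m
net slip = dip-slip / sin(rake) = 5347 / sin(54°) = 6609 m
rate = 6609 m / 32.1 Ma = 0.000206 m/yr = 0.206 m/kyr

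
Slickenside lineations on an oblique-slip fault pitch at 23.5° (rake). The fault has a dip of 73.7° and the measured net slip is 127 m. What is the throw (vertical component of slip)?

48.6 m

dip-slip = net slip × sin(rake) = 127 m × sin(23.5°) = 50.64 m
throw = dip-slip × sin(dip) = 50.64 × sin(73.7°) = 48.6 m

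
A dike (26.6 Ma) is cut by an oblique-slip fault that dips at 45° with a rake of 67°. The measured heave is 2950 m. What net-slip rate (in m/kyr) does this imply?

0.170 m/kyr

dip-slip = heave / cos(dip) = 2950 / cos(45°) = 4172 m
net slip = dip-slip / sin(rake) = 4172 / sin(67°) = 4532 m
rate = 4532 m / 26.6 Ma = 0.000170 m/yr = 0.170 m/kyr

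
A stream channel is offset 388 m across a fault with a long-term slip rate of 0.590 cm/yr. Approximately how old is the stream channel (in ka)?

age = offset / rate = 388 m / (0.590 cm/yr) = 65800 yr = 65.8 ka

65.8 ka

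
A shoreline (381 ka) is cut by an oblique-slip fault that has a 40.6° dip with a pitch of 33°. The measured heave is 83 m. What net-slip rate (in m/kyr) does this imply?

0.527 m/kyr

dip-slip = heave / cos(dip) = 83 / cos(40.6°) = 109.3 m
net slip = dip-slip / sin(rake) = 109.3 / sin(33°) = 200.7 m
rate = 200.7 m / 381 ka = 0.000527 m/yr = 0.527 m/kyr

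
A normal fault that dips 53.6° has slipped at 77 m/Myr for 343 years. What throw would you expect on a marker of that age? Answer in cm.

2.13 cm

dip-slip = rate × time = 77 m/Myr × 343 years = 0.02641 m
throw = dip-slip × sin(dip) = 0.02641 × sin(53.6°) = 0.0213 m = 2.13 cm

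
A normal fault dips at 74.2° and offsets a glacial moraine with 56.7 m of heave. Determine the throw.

throw = heave × tan(dip) = 56.7 × tan(74.2°) = 200 m

200 m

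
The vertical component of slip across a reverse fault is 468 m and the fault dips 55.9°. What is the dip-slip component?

dip-slip = throw / sin(dip) = 468 / sin(55.9°) = 565 m

565 m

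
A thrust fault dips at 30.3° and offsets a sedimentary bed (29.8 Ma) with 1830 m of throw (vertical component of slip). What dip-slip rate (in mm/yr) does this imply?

dip-slip = throw / sin(dip) = 1830 m / sin(30.3°) = 3627 m
rate = 3627 m / 29.8 Ma = 0.000122 m/yr = 0.122 mm/yr

0.122 mm/yr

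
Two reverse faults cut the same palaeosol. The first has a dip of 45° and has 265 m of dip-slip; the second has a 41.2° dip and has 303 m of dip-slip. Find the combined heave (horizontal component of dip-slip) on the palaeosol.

415 m

heave_A = 265 × cos(45°) = 187.4 m
heave_B = 303 × cos(41.2°) = 228 m
total = 187.4 + 228 = 415 m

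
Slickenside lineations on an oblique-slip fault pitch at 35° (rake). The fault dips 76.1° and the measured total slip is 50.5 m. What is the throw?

28.1 m

dip-slip = net slip × sin(rake) = 50.5 m × sin(35°) = 28.97 m
throw = dip-slip × sin(dip) = 28.97 × sin(76.1°) = 28.1 m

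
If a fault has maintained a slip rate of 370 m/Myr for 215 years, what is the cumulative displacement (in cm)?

7.95 cm

slip = rate × time = 370 m/Myr × 215 years = 0.0795 m = 7.95 cm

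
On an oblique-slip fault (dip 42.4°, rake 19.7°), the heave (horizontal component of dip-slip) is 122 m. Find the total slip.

dip-slip = heave / cos(dip) = 122 / cos(42.4°) = 165.2 m
net slip = dip-slip / sin(rake) = 165.2 / sin(19.7°) = 490 m

490 m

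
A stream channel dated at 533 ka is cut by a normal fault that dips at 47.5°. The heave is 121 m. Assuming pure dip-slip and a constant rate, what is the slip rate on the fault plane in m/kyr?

0.336 m/kyr

dip-slip = heave / cos(dip) = 121 m / cos(47.5°) = 179.1 m
rate = 179.1 m / 533 ka = 0.000336 m/yr = 0.336 m/kyr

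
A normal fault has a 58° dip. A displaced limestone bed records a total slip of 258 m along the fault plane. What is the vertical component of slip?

219 m

throw = dip-slip × sin(dip) = 258 m × sin(58°) = 219 m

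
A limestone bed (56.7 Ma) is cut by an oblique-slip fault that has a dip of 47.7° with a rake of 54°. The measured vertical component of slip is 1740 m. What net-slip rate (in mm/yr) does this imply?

dip-slip = throw / sin(dip) = 1740 / sin(47.7°) = 2353 m
net slip = dip-slip / sin(rake) = 2353 / sin(54°) = 2908 m
rate = 2908 m / 56.7 Ma = 0.0000513 m/yr = 0.0513 mm/yr

0.0513 mm/yr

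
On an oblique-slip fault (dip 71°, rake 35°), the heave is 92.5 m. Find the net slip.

495 m

dip-slip = heave / cos(dip) = 92.5 / cos(71°) = 284.1 m
net slip = dip-slip / sin(rake) = 284.1 / sin(35°) = 495 m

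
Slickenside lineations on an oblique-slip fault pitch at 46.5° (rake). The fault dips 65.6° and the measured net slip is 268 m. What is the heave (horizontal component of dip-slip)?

80.3 m

dip-slip = net slip × sin(rake) = 268 m × sin(46.5°) = 194.4 m
heave = dip-slip × cos(dip) = 194.4 × cos(65.6°) = 80.3 m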